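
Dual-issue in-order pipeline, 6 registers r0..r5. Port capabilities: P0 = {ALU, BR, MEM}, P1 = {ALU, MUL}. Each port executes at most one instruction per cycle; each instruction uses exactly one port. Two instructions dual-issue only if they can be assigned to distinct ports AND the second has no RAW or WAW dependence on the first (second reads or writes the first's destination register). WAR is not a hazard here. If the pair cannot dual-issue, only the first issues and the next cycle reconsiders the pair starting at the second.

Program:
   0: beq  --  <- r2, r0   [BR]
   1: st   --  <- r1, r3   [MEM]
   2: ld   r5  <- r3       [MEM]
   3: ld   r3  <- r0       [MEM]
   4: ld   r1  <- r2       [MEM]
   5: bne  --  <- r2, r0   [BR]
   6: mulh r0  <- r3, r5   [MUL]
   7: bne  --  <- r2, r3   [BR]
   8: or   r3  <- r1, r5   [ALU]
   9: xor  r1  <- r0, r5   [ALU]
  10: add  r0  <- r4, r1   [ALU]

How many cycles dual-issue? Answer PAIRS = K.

c0: i0 beq  no-port BR/MEM
c1: i1 st  no-port MEM/MEM
c2: i2 ld  no-port MEM/MEM
c3: i3 ld  no-port MEM/MEM
c4: i4 ld  no-port MEM/BR
c5: i5&i6 bne/mulh  2-wide
c6: i7&i8 bne/or  2-wide
c7: i9 xor  RAW r1
c8: i10 add  tail

PAIRS = 2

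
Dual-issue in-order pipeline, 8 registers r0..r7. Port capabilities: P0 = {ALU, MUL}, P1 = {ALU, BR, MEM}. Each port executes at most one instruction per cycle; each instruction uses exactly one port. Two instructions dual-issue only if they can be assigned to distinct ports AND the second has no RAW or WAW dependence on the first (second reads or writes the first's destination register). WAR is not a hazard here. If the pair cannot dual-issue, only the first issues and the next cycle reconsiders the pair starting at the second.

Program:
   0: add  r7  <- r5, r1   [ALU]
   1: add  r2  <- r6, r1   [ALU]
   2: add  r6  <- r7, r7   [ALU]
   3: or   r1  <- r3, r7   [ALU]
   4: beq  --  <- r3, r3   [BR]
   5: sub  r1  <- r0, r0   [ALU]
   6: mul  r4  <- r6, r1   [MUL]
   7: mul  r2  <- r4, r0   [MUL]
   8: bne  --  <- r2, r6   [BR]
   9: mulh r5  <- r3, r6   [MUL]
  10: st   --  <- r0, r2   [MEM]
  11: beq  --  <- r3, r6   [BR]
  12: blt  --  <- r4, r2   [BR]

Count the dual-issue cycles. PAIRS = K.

PAIRS = 4

[0] i0&i1  add.ALU/add.ALU  -- dual
[1] i2&i3  add.ALU/or.ALU  -- dual
[2] i4&i5  beq.BR/sub.ALU  -- dual
[3] i6  mul.MUL  -- no-port MUL/MUL
[4] i7  mul.MUL  -- RAW r2
[5] i8&i9  bne.BR/mulh.MUL  -- dual
[6] i10  st.MEM  -- no-port MEM/BR
[7] i11  beq.BR  -- no-port BR/BR
[8] i12  blt.BR  -- tail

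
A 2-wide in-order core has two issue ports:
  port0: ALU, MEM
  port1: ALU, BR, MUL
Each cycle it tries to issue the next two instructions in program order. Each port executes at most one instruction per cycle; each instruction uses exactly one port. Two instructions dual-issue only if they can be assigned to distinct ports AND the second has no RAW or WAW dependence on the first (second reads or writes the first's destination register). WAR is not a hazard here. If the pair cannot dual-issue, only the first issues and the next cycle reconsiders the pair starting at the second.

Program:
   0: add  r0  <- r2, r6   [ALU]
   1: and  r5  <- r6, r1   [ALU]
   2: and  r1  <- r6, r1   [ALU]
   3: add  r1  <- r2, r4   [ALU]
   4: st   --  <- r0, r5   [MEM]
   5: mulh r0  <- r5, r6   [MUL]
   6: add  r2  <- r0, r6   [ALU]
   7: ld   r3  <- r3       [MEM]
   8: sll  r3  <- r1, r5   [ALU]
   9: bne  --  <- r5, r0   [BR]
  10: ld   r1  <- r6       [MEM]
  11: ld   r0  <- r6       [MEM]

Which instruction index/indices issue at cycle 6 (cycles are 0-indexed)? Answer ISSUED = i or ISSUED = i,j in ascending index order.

c0: i0+i1 add;and  2-wide
c1: i2 and  WAW r1
c2: i3+i4 add;st  2-wide
c3: i5 mulh  RAW r0
c4: i6+i7 add;ld  2-wide
c5: i8+i9 sll;bne  2-wide
c6: i10 ld  no-port MEM/MEM
c7: i11 ld  tail

ISSUED = 10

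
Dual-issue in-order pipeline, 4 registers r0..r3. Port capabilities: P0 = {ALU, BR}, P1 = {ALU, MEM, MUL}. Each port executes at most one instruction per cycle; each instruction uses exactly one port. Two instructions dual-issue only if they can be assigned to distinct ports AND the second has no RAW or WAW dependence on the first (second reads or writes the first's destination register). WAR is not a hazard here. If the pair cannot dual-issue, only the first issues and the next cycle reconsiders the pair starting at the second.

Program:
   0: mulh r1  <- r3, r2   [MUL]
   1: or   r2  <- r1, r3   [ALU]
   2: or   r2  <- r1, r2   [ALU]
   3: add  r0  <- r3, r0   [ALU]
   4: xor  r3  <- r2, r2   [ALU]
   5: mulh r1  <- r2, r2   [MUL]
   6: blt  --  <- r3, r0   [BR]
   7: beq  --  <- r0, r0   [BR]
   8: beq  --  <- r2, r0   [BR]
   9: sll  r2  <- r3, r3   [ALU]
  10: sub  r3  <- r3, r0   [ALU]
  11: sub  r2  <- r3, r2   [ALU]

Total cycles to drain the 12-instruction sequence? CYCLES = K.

  cy0 -> i0 (mulh) RAW r1
  cy1 -> i1 (or) RAW+WAW r2
  cy2 -> i2,i3 (or;add) 2-wide
  cy3 -> i4,i5 (xor;mulh) 2-wide
  cy4 -> i6 (blt) no-port BR/BR
  cy5 -> i7 (beq) no-port BR/BR
  cy6 -> i8,i9 (beq;sll) 2-wide
  cy7 -> i10 (sub) RAW r3
  cy8 -> i11 (sub) tail

CYCLES = 9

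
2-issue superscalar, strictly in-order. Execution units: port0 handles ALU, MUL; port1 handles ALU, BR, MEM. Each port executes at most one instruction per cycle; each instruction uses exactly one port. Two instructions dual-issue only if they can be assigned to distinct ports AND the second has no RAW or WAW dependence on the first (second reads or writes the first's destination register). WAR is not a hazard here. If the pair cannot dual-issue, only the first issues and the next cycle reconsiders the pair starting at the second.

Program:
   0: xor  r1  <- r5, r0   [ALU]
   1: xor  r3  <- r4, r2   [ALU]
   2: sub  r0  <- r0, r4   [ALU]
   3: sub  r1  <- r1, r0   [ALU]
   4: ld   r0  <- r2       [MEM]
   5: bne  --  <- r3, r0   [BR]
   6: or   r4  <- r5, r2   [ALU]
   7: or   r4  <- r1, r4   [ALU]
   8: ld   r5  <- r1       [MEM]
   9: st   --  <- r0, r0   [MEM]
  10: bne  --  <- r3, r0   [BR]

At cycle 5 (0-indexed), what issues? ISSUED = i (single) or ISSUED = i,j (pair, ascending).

ISSUED = 9

t=0 i0/i1:xor;xor ; pair
t=1 i2:sub ; RAW r0
t=2 i3/i4:sub;ld ; pair
t=3 i5/i6:bne;or ; pair
t=4 i7/i8:or;ld ; pair
t=5 i9:st ; no-port MEM/BR
t=6 i10:bne ; tail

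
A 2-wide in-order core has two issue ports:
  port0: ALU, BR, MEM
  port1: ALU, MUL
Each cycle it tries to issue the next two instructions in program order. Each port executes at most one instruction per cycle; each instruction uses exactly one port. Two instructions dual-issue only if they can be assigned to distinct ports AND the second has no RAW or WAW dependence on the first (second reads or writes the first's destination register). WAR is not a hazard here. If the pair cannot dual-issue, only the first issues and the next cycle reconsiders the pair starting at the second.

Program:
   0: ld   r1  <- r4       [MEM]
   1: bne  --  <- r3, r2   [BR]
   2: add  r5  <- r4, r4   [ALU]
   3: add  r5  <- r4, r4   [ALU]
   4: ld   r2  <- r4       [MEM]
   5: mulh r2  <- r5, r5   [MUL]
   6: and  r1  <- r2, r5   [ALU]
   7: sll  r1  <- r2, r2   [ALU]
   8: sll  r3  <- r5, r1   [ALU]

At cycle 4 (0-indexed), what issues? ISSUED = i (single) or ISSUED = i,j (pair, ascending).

ISSUED = 6

#0 head=0: ld i0 no-port MEM/BR
#1 head=1: bne add i1+i2 pair
#2 head=3: add ld i3+i4 pair
#3 head=5: mulh i5 RAW r2
#4 head=6: and i6 WAW r1
#5 head=7: sll i7 RAW r1
#6 head=8: sll i8 tail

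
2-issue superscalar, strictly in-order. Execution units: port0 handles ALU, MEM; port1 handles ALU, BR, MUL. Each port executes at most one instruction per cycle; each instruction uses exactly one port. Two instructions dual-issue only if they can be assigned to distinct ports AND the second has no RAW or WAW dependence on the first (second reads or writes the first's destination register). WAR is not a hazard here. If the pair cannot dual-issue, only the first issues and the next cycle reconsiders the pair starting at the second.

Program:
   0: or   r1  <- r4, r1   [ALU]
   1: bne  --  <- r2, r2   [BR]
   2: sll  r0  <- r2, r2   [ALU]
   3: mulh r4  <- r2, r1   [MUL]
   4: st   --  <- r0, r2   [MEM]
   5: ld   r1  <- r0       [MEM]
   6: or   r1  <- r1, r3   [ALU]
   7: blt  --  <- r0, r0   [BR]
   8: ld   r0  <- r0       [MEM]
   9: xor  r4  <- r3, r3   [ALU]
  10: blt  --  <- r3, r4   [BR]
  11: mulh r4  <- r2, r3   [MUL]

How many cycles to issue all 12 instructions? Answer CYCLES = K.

CYCLES = 8

t=0 i0&i1:or+bne ; 2-wide
t=1 i2&i3:sll+mulh ; 2-wide
t=2 i4:st ; no-port MEM/MEM
t=3 i5:ld ; RAW+WAW r1
t=4 i6&i7:or+blt ; 2-wide
t=5 i8&i9:ld+xor ; 2-wide
t=6 i10:blt ; no-port BR/MUL
t=7 i11:mulh ; tail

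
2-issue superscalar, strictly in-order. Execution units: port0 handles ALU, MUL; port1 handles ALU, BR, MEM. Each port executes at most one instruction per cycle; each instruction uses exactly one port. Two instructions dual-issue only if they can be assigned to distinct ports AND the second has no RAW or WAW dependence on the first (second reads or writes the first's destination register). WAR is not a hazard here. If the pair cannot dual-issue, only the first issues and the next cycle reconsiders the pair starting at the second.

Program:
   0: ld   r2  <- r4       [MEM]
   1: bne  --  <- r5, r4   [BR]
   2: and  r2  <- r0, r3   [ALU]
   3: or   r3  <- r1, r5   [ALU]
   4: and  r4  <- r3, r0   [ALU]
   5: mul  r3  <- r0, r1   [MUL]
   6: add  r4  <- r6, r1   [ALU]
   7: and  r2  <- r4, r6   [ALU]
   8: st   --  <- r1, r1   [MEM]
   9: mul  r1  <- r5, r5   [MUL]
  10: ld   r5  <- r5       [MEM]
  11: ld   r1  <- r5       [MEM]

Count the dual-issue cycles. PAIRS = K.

[0] i0  ld  -- no-port MEM/BR
[1] i1&i2  bne;and  -- pair
[2] i3  or  -- RAW r3
[3] i4&i5  and;mul  -- pair
[4] i6  add  -- RAW r4
[5] i7&i8  and;st  -- pair
[6] i9&i10  mul;ld  -- pair
[7] i11  ld  -- tail

PAIRS = 4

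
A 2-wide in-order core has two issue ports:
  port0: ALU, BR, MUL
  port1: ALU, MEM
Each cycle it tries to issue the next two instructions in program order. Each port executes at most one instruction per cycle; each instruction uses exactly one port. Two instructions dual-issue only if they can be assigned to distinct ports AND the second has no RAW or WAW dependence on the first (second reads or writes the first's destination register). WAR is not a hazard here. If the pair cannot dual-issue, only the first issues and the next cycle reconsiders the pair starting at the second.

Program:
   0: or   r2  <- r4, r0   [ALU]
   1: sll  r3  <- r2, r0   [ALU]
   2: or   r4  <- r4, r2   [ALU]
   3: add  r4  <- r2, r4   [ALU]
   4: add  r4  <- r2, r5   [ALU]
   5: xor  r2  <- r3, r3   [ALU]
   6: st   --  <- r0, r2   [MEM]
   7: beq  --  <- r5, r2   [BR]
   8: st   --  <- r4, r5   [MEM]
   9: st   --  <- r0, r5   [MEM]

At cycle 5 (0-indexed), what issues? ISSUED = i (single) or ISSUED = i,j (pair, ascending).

#0 head=0: or i0 RAW r2
#1 head=1: sll or i1&i2 2-wide
#2 head=3: add i3 WAW r4
#3 head=4: add xor i4&i5 2-wide
#4 head=6: st beq i6&i7 2-wide
#5 head=8: st i8 no-port MEM/MEM
#6 head=9: st i9 tail

ISSUED = 8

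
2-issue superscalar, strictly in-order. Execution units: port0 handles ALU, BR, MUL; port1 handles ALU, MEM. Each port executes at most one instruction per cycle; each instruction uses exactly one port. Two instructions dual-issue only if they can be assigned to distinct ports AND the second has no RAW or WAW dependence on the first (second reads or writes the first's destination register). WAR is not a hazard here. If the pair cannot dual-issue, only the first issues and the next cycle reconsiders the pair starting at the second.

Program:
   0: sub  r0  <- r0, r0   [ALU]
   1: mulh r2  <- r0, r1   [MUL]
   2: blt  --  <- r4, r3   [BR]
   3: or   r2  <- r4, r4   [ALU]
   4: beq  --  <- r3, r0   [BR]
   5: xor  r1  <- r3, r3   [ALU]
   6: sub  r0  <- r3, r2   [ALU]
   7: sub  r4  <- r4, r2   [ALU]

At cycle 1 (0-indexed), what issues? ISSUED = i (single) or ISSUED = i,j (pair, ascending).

#0 head=0: sub i0 RAW r0
#1 head=1: mulh i1 no-port MUL/BR
#2 head=2: blt;or i2/i3 2-wide
#3 head=4: beq;xor i4/i5 2-wide
#4 head=6: sub;sub i6/i7 2-wide

ISSUED = 1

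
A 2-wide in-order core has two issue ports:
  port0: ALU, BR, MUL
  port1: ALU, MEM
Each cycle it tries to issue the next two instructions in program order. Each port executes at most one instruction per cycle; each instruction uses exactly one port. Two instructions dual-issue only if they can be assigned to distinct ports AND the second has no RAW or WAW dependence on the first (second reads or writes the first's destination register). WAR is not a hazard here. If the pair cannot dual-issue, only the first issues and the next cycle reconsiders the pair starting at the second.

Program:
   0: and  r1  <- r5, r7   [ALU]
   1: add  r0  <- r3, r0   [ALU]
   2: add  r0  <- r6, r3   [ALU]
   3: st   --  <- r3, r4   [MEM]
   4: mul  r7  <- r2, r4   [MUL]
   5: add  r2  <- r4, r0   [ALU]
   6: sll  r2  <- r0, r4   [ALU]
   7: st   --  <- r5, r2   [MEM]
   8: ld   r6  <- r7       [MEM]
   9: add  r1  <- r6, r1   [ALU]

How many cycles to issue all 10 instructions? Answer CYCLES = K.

CYCLES = 7

c0: i0,i1 and.ALU;add.ALU  pair
c1: i2,i3 add.ALU;st.MEM  pair
c2: i4,i5 mul.MUL;add.ALU  pair
c3: i6 sll.ALU  RAW r2
c4: i7 st.MEM  no-port MEM/MEM
c5: i8 ld.MEM  RAW r6
c6: i9 add.ALU  tail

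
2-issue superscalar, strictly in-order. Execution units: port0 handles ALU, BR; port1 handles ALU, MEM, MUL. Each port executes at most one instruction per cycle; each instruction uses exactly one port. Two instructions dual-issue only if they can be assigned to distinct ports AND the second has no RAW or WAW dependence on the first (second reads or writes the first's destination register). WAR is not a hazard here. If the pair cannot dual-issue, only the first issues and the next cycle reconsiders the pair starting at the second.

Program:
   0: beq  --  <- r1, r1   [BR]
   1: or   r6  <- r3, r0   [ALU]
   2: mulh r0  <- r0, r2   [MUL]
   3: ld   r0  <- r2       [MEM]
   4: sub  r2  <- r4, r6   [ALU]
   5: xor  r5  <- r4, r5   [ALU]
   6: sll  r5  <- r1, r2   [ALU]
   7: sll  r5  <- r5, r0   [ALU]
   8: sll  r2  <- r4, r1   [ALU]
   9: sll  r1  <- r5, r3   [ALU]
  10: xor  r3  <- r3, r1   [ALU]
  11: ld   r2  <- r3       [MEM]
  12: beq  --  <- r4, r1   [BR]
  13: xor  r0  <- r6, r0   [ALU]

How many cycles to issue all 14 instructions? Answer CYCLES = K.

  cy0 -> i0&i1 (beq or) 2-wide
  cy1 -> i2 (mulh) no-port MUL/MEM
  cy2 -> i3&i4 (ld sub) 2-wide
  cy3 -> i5 (xor) WAW r5
  cy4 -> i6 (sll) RAW+WAW r5
  cy5 -> i7&i8 (sll sll) 2-wide
  cy6 -> i9 (sll) RAW r1
  cy7 -> i10 (xor) RAW r3
  cy8 -> i11&i12 (ld beq) 2-wide
  cy9 -> i13 (xor) tail

CYCLES = 10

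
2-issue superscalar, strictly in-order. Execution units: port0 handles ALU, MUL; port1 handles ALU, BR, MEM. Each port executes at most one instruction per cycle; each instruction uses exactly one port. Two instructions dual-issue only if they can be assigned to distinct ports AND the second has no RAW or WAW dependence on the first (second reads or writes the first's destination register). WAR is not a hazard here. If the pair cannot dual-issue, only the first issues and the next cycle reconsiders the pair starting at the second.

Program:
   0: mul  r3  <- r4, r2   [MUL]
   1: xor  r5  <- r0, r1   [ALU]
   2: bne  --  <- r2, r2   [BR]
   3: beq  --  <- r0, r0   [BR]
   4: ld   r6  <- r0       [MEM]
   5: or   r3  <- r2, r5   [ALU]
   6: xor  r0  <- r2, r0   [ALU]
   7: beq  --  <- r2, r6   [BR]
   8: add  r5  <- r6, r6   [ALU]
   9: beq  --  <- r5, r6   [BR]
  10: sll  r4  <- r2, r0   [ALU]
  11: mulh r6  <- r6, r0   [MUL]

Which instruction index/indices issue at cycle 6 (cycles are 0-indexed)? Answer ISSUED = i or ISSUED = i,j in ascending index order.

ISSUED = 9,10

#0 head=0: mul.MUL xor.ALU i0+i1 2-wide
#1 head=2: bne.BR i2 no-port BR/BR
#2 head=3: beq.BR i3 no-port BR/MEM
#3 head=4: ld.MEM or.ALU i4+i5 2-wide
#4 head=6: xor.ALU beq.BR i6+i7 2-wide
#5 head=8: add.ALU i8 RAW r5
#6 head=9: beq.BR sll.ALU i9+i10 2-wide
#7 head=11: mulh.MUL i11 tail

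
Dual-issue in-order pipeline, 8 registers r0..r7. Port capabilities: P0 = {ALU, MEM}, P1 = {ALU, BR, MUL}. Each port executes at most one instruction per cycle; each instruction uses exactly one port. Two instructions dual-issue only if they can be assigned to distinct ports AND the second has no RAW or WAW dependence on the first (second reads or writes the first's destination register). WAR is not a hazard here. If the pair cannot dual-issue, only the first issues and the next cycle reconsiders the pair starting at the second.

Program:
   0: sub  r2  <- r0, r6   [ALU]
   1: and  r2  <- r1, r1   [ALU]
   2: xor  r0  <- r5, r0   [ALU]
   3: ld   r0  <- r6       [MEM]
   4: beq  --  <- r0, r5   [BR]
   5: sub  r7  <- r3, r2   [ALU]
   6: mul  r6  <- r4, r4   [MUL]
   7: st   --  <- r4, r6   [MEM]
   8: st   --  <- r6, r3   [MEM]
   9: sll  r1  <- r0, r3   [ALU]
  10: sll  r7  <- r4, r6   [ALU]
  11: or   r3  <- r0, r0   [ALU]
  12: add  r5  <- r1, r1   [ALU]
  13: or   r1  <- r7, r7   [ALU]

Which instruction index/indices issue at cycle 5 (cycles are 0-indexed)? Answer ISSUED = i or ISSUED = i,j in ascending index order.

ISSUED = 7

#0 head=0: sub.ALU i0 WAW r2
#1 head=1: and.ALU/xor.ALU i1+i2 pair
#2 head=3: ld.MEM i3 RAW r0
#3 head=4: beq.BR/sub.ALU i4+i5 pair
#4 head=6: mul.MUL i6 RAW r6
#5 head=7: st.MEM i7 no-port MEM/MEM
#6 head=8: st.MEM/sll.ALU i8+i9 pair
#7 head=10: sll.ALU/or.ALU i10+i11 pair
#8 head=12: add.ALU/or.ALU i12+i13 pair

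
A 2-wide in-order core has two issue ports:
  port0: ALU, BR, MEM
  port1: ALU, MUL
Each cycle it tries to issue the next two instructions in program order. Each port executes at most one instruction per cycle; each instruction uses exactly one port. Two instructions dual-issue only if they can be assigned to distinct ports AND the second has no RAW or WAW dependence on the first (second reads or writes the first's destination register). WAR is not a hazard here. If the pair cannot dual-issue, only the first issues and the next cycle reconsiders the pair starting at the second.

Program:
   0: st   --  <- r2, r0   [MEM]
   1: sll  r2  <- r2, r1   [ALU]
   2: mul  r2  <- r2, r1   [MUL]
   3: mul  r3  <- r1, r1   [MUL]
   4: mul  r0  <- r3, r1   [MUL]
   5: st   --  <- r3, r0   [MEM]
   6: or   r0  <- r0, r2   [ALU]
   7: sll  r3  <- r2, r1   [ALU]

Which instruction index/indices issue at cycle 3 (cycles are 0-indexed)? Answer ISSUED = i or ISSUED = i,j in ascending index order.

c0: i0&i1 st.MEM sll.ALU  2-wide
c1: i2 mul.MUL  no-port MUL/MUL
c2: i3 mul.MUL  no-port MUL/MUL
c3: i4 mul.MUL  RAW r0
c4: i5&i6 st.MEM or.ALU  2-wide
c5: i7 sll.ALU  tail

ISSUED = 4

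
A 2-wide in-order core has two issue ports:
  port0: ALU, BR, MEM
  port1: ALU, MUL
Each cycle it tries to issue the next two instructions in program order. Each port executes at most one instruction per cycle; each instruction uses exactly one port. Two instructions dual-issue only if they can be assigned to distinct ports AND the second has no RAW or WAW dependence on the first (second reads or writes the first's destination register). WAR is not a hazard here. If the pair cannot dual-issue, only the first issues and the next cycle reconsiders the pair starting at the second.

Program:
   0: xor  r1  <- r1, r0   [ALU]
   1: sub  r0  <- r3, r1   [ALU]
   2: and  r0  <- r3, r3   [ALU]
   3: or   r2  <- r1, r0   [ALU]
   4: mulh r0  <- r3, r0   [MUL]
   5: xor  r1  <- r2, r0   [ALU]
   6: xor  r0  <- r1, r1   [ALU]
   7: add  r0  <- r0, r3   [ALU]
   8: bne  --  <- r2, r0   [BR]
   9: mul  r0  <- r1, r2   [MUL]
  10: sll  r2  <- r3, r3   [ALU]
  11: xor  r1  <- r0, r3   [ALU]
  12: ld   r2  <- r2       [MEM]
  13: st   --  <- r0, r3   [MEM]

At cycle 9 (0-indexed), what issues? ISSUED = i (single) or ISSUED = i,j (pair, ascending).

0. xor.ALU @i0  | RAW r1
1. sub.ALU @i1  | WAW r0
2. and.ALU @i2  | RAW r0
3. or.ALU/mulh.MUL @i3,i4  | 2-wide
4. xor.ALU @i5  | RAW r1
5. xor.ALU @i6  | RAW+WAW r0
6. add.ALU @i7  | RAW r0
7. bne.BR/mul.MUL @i8,i9  | 2-wide
8. sll.ALU/xor.ALU @i10,i11  | 2-wide
9. ld.MEM @i12  | no-port MEM/MEM
10. st.MEM @i13  | tail

ISSUED = 12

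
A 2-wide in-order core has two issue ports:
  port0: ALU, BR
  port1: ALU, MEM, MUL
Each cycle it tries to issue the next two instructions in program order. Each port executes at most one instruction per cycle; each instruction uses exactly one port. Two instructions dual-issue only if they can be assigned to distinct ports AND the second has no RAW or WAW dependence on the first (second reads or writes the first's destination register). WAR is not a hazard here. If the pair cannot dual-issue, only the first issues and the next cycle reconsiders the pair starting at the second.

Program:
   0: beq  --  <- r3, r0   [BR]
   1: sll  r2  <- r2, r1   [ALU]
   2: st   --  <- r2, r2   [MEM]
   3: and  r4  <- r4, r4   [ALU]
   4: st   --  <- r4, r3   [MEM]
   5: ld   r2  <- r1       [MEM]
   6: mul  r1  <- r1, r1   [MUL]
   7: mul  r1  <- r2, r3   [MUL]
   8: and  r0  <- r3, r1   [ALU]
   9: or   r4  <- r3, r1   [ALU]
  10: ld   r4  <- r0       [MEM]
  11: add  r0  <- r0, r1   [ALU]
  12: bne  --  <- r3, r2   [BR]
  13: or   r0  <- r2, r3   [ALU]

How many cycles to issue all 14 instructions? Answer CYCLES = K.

CYCLES = 9

[0] i0/i1  beq sll  -- dual
[1] i2/i3  st and  -- dual
[2] i4  st  -- no-port MEM/MEM
[3] i5  ld  -- no-port MEM/MUL
[4] i6  mul  -- no-port MUL/MUL
[5] i7  mul  -- RAW r1
[6] i8/i9  and or  -- dual
[7] i10/i11  ld add  -- dual
[8] i12/i13  bne or  -- dual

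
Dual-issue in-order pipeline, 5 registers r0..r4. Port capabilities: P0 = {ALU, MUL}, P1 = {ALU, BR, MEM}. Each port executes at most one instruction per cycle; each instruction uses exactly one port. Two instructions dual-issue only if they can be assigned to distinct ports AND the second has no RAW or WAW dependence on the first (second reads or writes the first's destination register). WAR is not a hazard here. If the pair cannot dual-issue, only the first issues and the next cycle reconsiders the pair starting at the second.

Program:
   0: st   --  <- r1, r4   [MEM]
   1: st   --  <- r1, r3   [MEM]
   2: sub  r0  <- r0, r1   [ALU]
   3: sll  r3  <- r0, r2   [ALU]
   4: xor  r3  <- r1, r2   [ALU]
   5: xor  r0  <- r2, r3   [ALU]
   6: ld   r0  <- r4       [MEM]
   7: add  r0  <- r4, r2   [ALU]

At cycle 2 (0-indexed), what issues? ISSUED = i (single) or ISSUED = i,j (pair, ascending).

#0 head=0: st i0 no-port MEM/MEM
#1 head=1: st+sub i1,i2 dual
#2 head=3: sll i3 WAW r3
#3 head=4: xor i4 RAW r3
#4 head=5: xor i5 WAW r0
#5 head=6: ld i6 WAW r0
#6 head=7: add i7 tail

ISSUED = 3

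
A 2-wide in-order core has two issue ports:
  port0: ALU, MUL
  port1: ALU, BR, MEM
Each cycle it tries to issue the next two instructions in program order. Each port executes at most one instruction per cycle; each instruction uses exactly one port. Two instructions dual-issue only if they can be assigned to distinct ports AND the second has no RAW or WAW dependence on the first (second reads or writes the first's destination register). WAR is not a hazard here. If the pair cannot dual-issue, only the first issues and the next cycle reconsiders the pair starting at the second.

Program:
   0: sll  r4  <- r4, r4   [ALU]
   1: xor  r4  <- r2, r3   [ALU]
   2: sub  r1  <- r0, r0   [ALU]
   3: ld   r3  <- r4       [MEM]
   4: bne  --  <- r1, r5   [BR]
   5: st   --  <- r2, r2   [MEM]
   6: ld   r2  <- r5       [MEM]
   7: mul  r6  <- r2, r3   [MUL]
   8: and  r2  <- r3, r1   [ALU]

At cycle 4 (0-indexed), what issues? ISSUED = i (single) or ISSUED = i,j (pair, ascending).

c0: i0 sll.ALU  WAW r4
c1: i1/i2 xor.ALU+sub.ALU  pair
c2: i3 ld.MEM  no-port MEM/BR
c3: i4 bne.BR  no-port BR/MEM
c4: i5 st.MEM  no-port MEM/MEM
c5: i6 ld.MEM  RAW r2
c6: i7/i8 mul.MUL+and.ALU  pair

ISSUED = 5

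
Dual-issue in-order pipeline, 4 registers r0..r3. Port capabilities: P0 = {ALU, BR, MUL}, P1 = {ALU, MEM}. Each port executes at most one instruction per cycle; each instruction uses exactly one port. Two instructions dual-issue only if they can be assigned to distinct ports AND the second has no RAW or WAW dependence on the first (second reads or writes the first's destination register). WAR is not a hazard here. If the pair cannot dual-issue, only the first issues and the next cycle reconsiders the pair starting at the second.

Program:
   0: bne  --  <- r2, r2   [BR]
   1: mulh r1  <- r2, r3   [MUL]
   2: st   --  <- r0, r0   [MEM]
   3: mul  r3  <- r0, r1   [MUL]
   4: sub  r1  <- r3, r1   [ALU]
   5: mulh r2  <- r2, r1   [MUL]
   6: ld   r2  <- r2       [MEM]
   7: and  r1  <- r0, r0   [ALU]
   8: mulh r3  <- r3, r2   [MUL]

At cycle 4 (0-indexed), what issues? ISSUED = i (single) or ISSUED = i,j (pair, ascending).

#0 head=0: bne.BR i0 no-port BR/MUL
#1 head=1: mulh.MUL st.MEM i1+i2 dual
#2 head=3: mul.MUL i3 RAW r3
#3 head=4: sub.ALU i4 RAW r1
#4 head=5: mulh.MUL i5 RAW+WAW r2
#5 head=6: ld.MEM and.ALU i6+i7 dual
#6 head=8: mulh.MUL i8 tail

ISSUED = 5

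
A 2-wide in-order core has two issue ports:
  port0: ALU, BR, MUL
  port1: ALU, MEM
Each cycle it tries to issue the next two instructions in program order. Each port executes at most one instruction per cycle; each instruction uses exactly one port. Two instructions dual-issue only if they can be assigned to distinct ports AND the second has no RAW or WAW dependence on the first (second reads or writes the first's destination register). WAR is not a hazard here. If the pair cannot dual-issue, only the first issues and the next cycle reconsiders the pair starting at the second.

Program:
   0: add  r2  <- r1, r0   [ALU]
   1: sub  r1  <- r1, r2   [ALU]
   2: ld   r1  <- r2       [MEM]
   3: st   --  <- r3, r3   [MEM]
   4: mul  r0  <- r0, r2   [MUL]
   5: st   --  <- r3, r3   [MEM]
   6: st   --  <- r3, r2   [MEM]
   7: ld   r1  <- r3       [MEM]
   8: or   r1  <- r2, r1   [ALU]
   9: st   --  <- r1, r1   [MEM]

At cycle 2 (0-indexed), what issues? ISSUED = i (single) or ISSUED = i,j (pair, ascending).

ISSUED = 2

t=0 i0:add ; RAW r2
t=1 i1:sub ; WAW r1
t=2 i2:ld ; no-port MEM/MEM
t=3 i3&i4:st/mul ; 2-wide
t=4 i5:st ; no-port MEM/MEM
t=5 i6:st ; no-port MEM/MEM
t=6 i7:ld ; RAW+WAW r1
t=7 i8:or ; RAW r1
t=8 i9:st ; tail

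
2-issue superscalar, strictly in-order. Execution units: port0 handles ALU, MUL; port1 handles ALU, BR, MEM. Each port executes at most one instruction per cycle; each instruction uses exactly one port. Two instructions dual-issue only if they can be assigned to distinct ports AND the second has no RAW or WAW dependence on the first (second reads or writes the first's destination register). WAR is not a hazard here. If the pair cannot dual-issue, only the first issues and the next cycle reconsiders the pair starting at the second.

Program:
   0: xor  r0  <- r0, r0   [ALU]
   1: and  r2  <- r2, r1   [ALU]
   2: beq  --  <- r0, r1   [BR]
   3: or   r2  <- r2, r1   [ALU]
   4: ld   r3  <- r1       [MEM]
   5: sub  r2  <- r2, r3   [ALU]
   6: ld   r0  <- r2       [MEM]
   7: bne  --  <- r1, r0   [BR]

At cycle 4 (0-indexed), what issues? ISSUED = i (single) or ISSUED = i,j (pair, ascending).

c0: i0/i1 xor.ALU/and.ALU  dual
c1: i2/i3 beq.BR/or.ALU  dual
c2: i4 ld.MEM  RAW r3
c3: i5 sub.ALU  RAW r2
c4: i6 ld.MEM  no-port MEM/BR
c5: i7 bne.BR  tail

ISSUED = 6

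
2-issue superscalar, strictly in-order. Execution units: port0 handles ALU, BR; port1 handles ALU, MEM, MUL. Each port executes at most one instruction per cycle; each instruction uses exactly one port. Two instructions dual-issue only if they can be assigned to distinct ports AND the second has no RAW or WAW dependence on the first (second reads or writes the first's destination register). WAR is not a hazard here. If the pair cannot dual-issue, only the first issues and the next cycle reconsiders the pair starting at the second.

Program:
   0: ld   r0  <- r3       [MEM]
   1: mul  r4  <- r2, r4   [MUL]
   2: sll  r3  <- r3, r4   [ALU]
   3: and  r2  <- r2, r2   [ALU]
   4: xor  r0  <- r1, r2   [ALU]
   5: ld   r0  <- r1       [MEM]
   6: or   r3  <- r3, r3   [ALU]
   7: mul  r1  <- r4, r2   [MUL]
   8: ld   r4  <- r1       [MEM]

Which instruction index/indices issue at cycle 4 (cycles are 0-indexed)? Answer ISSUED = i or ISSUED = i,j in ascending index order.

c0: i0 ld  no-port MEM/MUL
c1: i1 mul  RAW r4
c2: i2+i3 sll/and  pair
c3: i4 xor  WAW r0
c4: i5+i6 ld/or  pair
c5: i7 mul  no-port MUL/MEM
c6: i8 ld  tail

ISSUED = 5,6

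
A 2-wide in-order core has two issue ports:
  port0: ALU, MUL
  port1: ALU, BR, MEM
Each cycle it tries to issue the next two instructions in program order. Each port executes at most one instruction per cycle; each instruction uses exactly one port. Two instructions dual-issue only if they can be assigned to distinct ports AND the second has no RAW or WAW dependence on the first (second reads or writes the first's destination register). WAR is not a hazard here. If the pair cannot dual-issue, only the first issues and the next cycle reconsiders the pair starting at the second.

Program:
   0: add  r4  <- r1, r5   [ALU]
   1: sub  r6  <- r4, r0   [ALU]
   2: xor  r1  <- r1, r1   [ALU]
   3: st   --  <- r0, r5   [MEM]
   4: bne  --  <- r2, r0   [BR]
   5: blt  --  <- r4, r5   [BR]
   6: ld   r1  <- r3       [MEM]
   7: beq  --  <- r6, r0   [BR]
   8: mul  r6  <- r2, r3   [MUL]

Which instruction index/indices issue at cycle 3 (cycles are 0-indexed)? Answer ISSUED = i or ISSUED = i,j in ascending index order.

  cy0 -> i0 (add) RAW r4
  cy1 -> i1&i2 (sub xor) 2-wide
  cy2 -> i3 (st) no-port MEM/BR
  cy3 -> i4 (bne) no-port BR/BR
  cy4 -> i5 (blt) no-port BR/MEM
  cy5 -> i6 (ld) no-port MEM/BR
  cy6 -> i7&i8 (beq mul) 2-wide

ISSUED = 4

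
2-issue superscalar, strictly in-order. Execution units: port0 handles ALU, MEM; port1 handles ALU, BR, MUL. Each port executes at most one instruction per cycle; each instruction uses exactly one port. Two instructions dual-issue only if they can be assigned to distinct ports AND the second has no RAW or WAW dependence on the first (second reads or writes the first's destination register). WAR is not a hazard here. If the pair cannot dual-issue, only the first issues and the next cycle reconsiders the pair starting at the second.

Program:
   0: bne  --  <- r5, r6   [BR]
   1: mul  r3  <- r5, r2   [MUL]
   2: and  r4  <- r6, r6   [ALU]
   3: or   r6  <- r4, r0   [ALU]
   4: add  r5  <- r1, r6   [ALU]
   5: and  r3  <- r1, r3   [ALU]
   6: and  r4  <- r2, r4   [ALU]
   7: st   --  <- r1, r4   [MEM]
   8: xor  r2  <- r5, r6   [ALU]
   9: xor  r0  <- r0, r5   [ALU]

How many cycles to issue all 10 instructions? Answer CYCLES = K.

CYCLES = 7

[0] i0  bne  -- no-port BR/MUL
[1] i1,i2  mul+and  -- dual
[2] i3  or  -- RAW r6
[3] i4,i5  add+and  -- dual
[4] i6  and  -- RAW r4
[5] i7,i8  st+xor  -- dual
[6] i9  xor  -- tail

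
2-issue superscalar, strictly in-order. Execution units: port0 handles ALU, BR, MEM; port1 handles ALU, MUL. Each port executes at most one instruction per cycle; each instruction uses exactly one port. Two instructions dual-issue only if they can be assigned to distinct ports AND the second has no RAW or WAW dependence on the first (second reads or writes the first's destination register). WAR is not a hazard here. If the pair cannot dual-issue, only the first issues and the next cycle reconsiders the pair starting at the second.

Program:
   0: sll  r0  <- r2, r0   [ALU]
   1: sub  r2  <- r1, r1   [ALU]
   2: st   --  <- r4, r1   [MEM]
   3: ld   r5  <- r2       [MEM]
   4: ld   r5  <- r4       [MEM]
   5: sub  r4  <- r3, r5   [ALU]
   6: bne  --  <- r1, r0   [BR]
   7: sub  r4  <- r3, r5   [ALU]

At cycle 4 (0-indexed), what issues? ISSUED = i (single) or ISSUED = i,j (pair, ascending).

  cy0 -> i0&i1 (sll sub) 2-wide
  cy1 -> i2 (st) no-port MEM/MEM
  cy2 -> i3 (ld) no-port MEM/MEM
  cy3 -> i4 (ld) RAW r5
  cy4 -> i5&i6 (sub bne) 2-wide
  cy5 -> i7 (sub) tail

ISSUED = 5,6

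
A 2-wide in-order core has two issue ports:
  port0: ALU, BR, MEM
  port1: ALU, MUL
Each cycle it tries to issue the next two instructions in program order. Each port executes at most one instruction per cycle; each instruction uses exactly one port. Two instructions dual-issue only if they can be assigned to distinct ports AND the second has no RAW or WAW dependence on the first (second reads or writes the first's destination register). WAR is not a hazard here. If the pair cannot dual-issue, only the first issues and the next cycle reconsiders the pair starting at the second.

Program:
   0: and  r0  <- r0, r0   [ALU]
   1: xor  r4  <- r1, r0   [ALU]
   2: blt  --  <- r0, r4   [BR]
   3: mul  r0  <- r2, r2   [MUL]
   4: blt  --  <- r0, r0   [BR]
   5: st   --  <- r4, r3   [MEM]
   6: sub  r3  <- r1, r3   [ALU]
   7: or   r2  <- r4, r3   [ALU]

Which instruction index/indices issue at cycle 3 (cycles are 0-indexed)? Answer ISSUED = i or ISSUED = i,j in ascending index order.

ISSUED = 4

t=0 i0:and ; RAW r0
t=1 i1:xor ; RAW r4
t=2 i2/i3:blt/mul ; dual
t=3 i4:blt ; no-port BR/MEM
t=4 i5/i6:st/sub ; dual
t=5 i7:or ; tail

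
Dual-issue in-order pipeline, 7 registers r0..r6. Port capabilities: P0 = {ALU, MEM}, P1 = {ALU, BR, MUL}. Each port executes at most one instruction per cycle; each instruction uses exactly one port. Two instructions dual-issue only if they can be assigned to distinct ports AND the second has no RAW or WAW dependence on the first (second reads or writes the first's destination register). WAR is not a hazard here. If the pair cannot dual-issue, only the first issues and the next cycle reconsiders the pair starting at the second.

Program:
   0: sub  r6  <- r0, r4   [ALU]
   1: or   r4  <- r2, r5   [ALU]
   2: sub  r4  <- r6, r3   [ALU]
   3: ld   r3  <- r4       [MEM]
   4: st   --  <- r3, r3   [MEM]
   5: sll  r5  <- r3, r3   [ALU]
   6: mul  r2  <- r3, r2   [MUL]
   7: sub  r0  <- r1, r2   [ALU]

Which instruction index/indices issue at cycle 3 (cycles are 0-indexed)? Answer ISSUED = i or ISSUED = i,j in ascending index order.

ISSUED = 4,5

  cy0 -> i0,i1 (sub.ALU/or.ALU) pair
  cy1 -> i2 (sub.ALU) RAW r4
  cy2 -> i3 (ld.MEM) no-port MEM/MEM
  cy3 -> i4,i5 (st.MEM/sll.ALU) pair
  cy4 -> i6 (mul.MUL) RAW r2
  cy5 -> i7 (sub.ALU) tail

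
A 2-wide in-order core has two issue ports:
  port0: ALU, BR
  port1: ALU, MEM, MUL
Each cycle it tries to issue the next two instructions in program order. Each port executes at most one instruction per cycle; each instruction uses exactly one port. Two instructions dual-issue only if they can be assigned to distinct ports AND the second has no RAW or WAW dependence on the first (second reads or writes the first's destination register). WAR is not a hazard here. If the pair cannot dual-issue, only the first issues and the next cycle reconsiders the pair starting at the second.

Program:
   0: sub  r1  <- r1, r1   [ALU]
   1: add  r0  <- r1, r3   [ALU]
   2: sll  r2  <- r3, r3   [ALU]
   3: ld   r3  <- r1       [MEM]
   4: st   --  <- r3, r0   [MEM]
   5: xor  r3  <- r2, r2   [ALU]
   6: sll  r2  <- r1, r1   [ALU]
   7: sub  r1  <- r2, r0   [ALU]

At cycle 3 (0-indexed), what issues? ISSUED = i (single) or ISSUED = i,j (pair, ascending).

  cy0 -> i0 (sub) RAW r1
  cy1 -> i1&i2 (add sll) dual
  cy2 -> i3 (ld) no-port MEM/MEM
  cy3 -> i4&i5 (st xor) dual
  cy4 -> i6 (sll) RAW r2
  cy5 -> i7 (sub) tail

ISSUED = 4,5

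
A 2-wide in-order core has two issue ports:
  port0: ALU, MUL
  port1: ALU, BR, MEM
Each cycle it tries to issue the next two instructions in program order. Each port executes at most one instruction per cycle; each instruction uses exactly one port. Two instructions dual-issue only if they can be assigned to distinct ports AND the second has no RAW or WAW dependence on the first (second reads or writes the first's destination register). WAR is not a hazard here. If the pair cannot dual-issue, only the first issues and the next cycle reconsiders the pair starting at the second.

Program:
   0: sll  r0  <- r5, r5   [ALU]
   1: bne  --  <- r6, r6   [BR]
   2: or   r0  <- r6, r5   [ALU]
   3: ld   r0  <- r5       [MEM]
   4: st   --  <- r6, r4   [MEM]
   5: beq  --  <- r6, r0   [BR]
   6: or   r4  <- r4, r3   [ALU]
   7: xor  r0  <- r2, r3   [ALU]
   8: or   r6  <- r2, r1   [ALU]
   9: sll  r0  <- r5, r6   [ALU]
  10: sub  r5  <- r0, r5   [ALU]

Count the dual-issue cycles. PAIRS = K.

#0 head=0: sll.ALU/bne.BR i0&i1 2-wide
#1 head=2: or.ALU i2 WAW r0
#2 head=3: ld.MEM i3 no-port MEM/MEM
#3 head=4: st.MEM i4 no-port MEM/BR
#4 head=5: beq.BR/or.ALU i5&i6 2-wide
#5 head=7: xor.ALU/or.ALU i7&i8 2-wide
#6 head=9: sll.ALU i9 RAW r0
#7 head=10: sub.ALU i10 tail

PAIRS = 3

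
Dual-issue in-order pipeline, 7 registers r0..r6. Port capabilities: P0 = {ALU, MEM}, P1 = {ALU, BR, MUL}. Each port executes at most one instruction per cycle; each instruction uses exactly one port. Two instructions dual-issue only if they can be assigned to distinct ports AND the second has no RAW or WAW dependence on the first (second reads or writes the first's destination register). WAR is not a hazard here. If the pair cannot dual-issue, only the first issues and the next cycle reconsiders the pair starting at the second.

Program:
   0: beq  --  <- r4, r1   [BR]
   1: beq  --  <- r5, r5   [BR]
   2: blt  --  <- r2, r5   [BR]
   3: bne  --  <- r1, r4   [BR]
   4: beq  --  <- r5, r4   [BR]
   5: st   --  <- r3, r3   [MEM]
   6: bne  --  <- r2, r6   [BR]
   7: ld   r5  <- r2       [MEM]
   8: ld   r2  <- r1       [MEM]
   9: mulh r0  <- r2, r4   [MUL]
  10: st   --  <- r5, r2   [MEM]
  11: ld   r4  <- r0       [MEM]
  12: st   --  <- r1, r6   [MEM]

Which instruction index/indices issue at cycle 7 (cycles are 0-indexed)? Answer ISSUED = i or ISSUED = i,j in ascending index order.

ISSUED = 9,10

t=0 i0:beq ; no-port BR/BR
t=1 i1:beq ; no-port BR/BR
t=2 i2:blt ; no-port BR/BR
t=3 i3:bne ; no-port BR/BR
t=4 i4+i5:beq;st ; 2-wide
t=5 i6+i7:bne;ld ; 2-wide
t=6 i8:ld ; RAW r2
t=7 i9+i10:mulh;st ; 2-wide
t=8 i11:ld ; no-port MEM/MEM
t=9 i12:st ; tail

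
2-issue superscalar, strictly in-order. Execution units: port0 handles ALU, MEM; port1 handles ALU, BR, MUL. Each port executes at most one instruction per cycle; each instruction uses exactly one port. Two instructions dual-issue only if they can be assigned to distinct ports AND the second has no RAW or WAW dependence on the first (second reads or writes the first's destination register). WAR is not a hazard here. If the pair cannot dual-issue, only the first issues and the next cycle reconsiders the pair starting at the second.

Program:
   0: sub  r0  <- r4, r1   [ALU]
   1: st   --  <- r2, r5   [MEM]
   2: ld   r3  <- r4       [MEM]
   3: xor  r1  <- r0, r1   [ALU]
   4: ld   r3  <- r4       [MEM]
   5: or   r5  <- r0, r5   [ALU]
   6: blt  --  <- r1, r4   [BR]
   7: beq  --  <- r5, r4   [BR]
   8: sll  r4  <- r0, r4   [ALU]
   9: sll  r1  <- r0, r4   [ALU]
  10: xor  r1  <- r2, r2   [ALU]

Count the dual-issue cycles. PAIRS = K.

[0] i0,i1  sub;st  -- pair
[1] i2,i3  ld;xor  -- pair
[2] i4,i5  ld;or  -- pair
[3] i6  blt  -- no-port BR/BR
[4] i7,i8  beq;sll  -- pair
[5] i9  sll  -- WAW r1
[6] i10  xor  -- tail

PAIRS = 4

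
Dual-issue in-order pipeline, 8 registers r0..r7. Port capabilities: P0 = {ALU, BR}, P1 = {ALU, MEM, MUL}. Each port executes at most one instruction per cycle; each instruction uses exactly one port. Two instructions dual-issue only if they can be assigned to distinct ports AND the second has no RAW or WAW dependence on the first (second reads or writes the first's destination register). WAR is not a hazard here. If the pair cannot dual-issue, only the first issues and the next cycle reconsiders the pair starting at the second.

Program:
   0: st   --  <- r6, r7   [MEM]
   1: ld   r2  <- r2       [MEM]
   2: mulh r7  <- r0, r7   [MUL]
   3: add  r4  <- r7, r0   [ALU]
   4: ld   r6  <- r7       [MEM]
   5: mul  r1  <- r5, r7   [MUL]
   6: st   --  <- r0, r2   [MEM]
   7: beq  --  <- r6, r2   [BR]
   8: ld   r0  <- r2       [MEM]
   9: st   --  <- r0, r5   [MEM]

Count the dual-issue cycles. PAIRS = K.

PAIRS = 2

#0 head=0: st i0 no-port MEM/MEM
#1 head=1: ld i1 no-port MEM/MUL
#2 head=2: mulh i2 RAW r7
#3 head=3: add;ld i3,i4 pair
#4 head=5: mul i5 no-port MUL/MEM
#5 head=6: st;beq i6,i7 pair
#6 head=8: ld i8 no-port MEM/MEM
#7 head=9: st i9 tail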